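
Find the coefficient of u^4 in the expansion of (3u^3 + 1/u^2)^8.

5670

General term: C(8,j)·(3u^3)^j·(1/u^2)^(8-j), with u-exponent 3j − 2(8−j) = 5j − 16.
Set 5j − 16 = 4: j = 4.
C(8,4) = 70; 3^4 = 81; 1^4 = 1.
Coefficient = 70 · 81 · 1 = 5670.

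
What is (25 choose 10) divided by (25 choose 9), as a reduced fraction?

8/5

C(n,k+1)/C(n,k) = (n−k)/(k+1) = (25−9)/(9+1) = 16/10 = 8/5.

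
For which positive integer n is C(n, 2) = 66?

n(n−1)/2 = 66 ⇒ n(n−1) = 132. Since 12·11 = 132, n = 12.

12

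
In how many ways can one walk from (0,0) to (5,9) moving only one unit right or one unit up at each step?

2002

Each path is a sequence of 14 steps with 5 rights: C(14,5) = 2002.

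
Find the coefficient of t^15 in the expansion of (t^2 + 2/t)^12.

1760

General term: C(12,j)·(t^2)^j·(2/t)^(12-j), with t-exponent 2j − 1(12−j) = 3j − 12.
Set 3j − 12 = 15: j = 9.
C(12,9) = 220; 1^9 = 1; 2^3 = 8.
Coefficient = 220 · 1 · 8 = 1760.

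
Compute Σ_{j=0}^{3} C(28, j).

3683

1 + 28 + 378 + 3276 = 3683.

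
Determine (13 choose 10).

C(13,10) = C(13,3) by symmetry.
C(13,3) = (13·12·11) / 3! = 1716 / 6 = 286.

286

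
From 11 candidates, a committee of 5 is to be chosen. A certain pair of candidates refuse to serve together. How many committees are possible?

378

All 5-subsets: C(11,5) = 462. Those containing both fixed elements: C(9,3) = 84.
462 − 84 = 378.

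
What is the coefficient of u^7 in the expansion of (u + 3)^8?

24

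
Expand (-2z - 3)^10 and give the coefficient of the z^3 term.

2099520

The general term is C(10,j)·(-2z)^j·(-3)^(10-j); the z^3 term has j = 3.
C(10,3) = 120.
Coefficient = C(10,3) · (-2)^3 · (-3)^7 = 120 · (-8) · (-2187) = 2099520.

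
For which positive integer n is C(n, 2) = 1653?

n(n−1)/2 = 1653 ⇒ n(n−1) = 3306. Since 58·57 = 3306, n = 58.

58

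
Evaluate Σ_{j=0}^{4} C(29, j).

1 + 29 + 406 + 3654 + 23751 = 27841.

27841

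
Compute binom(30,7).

C(30,7) = (30·29·28·27·26·25·24) / 7! = 10260432000 / 5040 = 2035800.

2035800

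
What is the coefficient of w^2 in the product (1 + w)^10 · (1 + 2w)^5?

185

Coefficient of w^2 = Σ_{j} C(10,j)·1^j·C(5,2-j)·2^(2-j) for j from 0 to 2.
= 40 + 100 + 45 = 185.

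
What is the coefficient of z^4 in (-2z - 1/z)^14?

General term: C(14,j)·(-2z)^j·(-1/z)^(14-j), with z-exponent 1j − 1(14−j) = 2j − 14.
Set 2j − 14 = 4: j = 9.
C(14,9) = 2002; (-2)^9 = -512; (-1)^5 = -1.
Coefficient = 2002 · (-512) · (-1) = 1025024.

1025024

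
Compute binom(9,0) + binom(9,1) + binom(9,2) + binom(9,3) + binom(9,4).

256

1 + 9 + 36 + 84 + 126 = 256.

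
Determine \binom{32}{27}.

201376

C(32,27) = C(32,5) by symmetry.
C(32,5) = (32·31·30·29·28) / 5! = 24165120 / 120 = 201376.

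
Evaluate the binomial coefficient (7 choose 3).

C(7,3) = (7·6·5) / 3! = 210 / 6 = 35.

35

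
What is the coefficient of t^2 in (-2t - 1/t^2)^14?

General term: C(14,j)·(-2t)^j·(-1/t^2)^(14-j), with t-exponent 1j − 2(14−j) = 3j − 28.
Set 3j − 28 = 2: j = 10.
C(14,10) = 1001; (-2)^10 = 1024; (-1)^4 = 1.
Coefficient = 1001 · 1024 · 1 = 1025024.

1025024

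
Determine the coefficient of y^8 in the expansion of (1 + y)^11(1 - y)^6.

-110

Coefficient of y^8 = Σ_{j} C(11,j)·1^j·C(6,8-j)·(-1)^(8-j) for j from 2 to 8.
= 55 + (-990) + 4950 + (-9240) + 6930 + (-1980) + 165 = -110.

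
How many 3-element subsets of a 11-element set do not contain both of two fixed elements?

All 3-subsets: C(11,3) = 165. Those containing both fixed elements: C(9,1) = 9.
165 − 9 = 156.

156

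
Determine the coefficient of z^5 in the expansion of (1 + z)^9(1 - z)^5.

Coefficient of z^5 = Σ_{j} C(9,j)·1^j·C(5,5-j)·(-1)^(5-j) for j from 0 to 5.
= (-1) + 45 + (-360) + 840 + (-630) + 126 = 20.

20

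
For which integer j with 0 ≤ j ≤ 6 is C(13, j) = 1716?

C(13,j) increases on 0 ≤ j ≤ 6. C(13,5) = 1287 and C(13,6) = 1716, so j = 6.

6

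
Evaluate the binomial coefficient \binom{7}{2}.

21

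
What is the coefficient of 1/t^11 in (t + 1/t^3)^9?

126

General term: C(9,j)·(t)^j·(1/t^3)^(9-j), with t-exponent 1j − 3(9−j) = 4j − 27.
Set 4j − 27 = -11: j = 4.
C(9,4) = 126; 1^4 = 1; 1^5 = 1.
Coefficient = 126 · 1 · 1 = 126.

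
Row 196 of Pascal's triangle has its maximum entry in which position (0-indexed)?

98

C(196,r) is maximized at r = 196/2 = 98.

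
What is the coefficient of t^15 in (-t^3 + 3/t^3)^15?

729729

General term: C(15,j)·(-t^3)^j·(3/t^3)^(15-j), with t-exponent 3j − 3(15−j) = 6j − 45.
Set 6j − 45 = 15: j = 10.
C(15,10) = 3003; (-1)^10 = 1; 3^5 = 243.
Coefficient = 3003 · 1 · 243 = 729729.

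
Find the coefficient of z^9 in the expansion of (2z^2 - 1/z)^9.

-5376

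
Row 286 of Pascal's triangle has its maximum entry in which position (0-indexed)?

143

C(286,m) is maximized at m = 286/2 = 143.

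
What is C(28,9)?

6906900

C(28,9) = (28·27·26·25·24·23·22·21·20) / 9! = 2506375872000 / 362880 = 6906900.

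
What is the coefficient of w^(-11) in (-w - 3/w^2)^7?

-5103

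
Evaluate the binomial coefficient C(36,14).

C(36,14) = (36·35·34·33·32·31·30·29·28·27·26·25·24·23) / 14! = 330954702783344640000 / 87178291200 = 3796297200.

3796297200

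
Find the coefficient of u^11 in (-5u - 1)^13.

-3808593750

The general term is C(13,j)·(-5u)^j·(-1)^(13-j); the u^11 term has j = 11.
C(13,11) = 78.
Coefficient = C(13,11) · (-5)^11 = 78 · (-48828125) = -3808593750.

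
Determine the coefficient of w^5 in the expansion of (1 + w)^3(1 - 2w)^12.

-6600

Coefficient of w^5 = Σ_{j} C(3,j)·1^j·C(12,5-j)·(-2)^(5-j) for j from 0 to 3.
= (-25344) + 23760 + (-5280) + 264 = -6600.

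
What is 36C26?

254186856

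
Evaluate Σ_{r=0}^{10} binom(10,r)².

By Vandermonde's identity, Σ C(10,r)² = C(20,10) = 184756.

184756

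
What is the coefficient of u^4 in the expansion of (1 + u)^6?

The general term is C(6,j)·(1)^j·(u)^(6-j); the u^4 term has j = 2.
C(6,2) = 15.
Coefficient = C(6,2) = 15.

15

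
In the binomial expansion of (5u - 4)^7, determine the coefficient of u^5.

The general term is C(7,j)·(5u)^j·(-4)^(7-j); the u^5 term has j = 5.
C(7,5) = 21.
Coefficient = C(7,5) · 5^5 · (-4)^2 = 21 · 3125 · 16 = 1050000.

1050000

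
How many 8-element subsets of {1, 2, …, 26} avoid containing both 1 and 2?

1427679

All 8-subsets: C(26,8) = 1562275. Those containing both fixed elements: C(24,6) = 134596.
1562275 − 134596 = 1427679.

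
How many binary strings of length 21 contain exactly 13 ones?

203490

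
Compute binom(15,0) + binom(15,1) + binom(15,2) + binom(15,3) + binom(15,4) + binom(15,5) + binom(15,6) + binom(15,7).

16384

1 + 15 + 105 + 455 + 1365 + 3003 + 5005 + 6435 = 16384.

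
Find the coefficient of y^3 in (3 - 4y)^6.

-34560

The general term is C(6,j)·(3)^j·(-4y)^(6-j); the y^3 term has j = 3.
C(6,3) = 20.
Coefficient = C(6,3) · 3^3 · (-4)^3 = 20 · 27 · (-64) = -34560.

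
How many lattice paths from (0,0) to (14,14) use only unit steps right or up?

Each path is a sequence of 28 steps with 14 rights: C(28,14) = 40116600.

40116600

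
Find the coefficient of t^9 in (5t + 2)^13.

22343750000

The general term is C(13,j)·(5t)^j·(2)^(13-j); the t^9 term has j = 9.
C(13,9) = 715.
Coefficient = C(13,9) · 5^9 · 2^4 = 715 · 1953125 · 16 = 22343750000.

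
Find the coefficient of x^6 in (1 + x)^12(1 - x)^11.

Coefficient of x^6 = Σ_{j} C(12,j)·1^j·C(11,6-j)·(-1)^(6-j) for j from 0 to 6.
= 462 + (-5544) + 21780 + (-36300) + 27225 + (-8712) + 924 = -165.

-165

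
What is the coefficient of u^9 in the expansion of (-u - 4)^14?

The general term is C(14,j)·(-u)^j·(-4)^(14-j); the u^9 term has j = 9.
C(14,9) = 2002.
Coefficient = C(14,9) · (-1)^9 · (-4)^5 = 2002 · (-1) · (-1024) = 2050048.

2050048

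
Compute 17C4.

C(17,4) = (17·16·15·14) / 4! = 57120 / 24 = 2380.

2380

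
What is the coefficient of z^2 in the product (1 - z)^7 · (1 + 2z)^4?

-11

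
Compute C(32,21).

C(32,21) = C(32,11) by symmetry.
C(32,11) = (32·31·30·29·28·27·26·25·24·23·22) / 11! = 5150244363264000 / 39916800 = 129024480.

129024480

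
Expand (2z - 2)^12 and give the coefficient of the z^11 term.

-49152

The general term is C(12,j)·(2z)^j·(-2)^(12-j); the z^11 term has j = 11.
C(12,11) = 12.
Coefficient = C(12,11) · 2^11 · (-2)^1 = 12 · 2048 · (-2) = -49152.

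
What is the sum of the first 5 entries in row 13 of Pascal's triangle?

1 + 13 + 78 + 286 + 715 = 1093.

1093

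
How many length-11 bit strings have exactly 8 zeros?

165

Choose the 8 positions: C(11,8) = 165.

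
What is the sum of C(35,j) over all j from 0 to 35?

Setting x = 1 in (1+x)^35 gives Σ C(35,j) = 2^35 = 34359738368.

34359738368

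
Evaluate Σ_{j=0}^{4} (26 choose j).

17902

1 + 26 + 325 + 2600 + 14950 = 17902.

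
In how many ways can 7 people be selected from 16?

This is C(16,7) = 11440.

11440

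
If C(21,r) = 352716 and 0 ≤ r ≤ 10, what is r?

C(21,r) increases on 0 ≤ r ≤ 10. C(21,9) = 293930 and C(21,10) = 352716, so r = 10.

10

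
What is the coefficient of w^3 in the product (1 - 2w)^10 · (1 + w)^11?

Coefficient of w^3 = Σ_{j} C(10,j)·(-2)^j·C(11,3-j)·1^(3-j) for j from 0 to 3.
= 165 + (-1100) + 1980 + (-960) = 85.

85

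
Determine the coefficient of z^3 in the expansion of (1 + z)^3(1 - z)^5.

Coefficient of z^3 = Σ_{j} C(3,j)·1^j·C(5,3-j)·(-1)^(3-j) for j from 0 to 3.
= (-10) + 30 + (-15) + 1 = 6.

6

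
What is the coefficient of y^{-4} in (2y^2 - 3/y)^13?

General term: C(13,j)·(2y^2)^j·(-3/y)^(13-j), with y-exponent 2j − 1(13−j) = 3j − 13.
Set 3j − 13 = -4: j = 3.
C(13,3) = 286; 2^3 = 8; (-3)^10 = 59049.
Coefficient = 286 · 8 · 59049 = 135104112.

135104112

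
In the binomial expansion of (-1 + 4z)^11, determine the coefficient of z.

The general term is C(11,j)·(-1)^j·(4z)^(11-j); the z^1 term has j = 10.
C(11,10) = 11.
Coefficient = C(11,10) · 4^1 = 11 · 4 = 44.

44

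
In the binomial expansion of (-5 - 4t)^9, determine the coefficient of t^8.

-2949120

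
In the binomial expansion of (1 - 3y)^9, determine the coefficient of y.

-27

The general term is C(9,j)·(1)^j·(-3y)^(9-j); the y^1 term has j = 8.
C(9,8) = 9.
Coefficient = C(9,8) · (-3)^1 = 9 · (-3) = -27.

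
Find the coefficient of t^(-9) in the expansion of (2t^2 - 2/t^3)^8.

-14336

General term: C(8,j)·(2t^2)^j·(-2/t^3)^(8-j), with t-exponent 2j − 3(8−j) = 5j − 24.
Set 5j − 24 = -9: j = 3.
C(8,3) = 56; 2^3 = 8; (-2)^5 = -32.
Coefficient = 56 · 8 · (-32) = -14336.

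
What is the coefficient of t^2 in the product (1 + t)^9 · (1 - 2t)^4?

Coefficient of t^2 = Σ_{j} C(9,j)·1^j·C(4,2-j)·(-2)^(2-j) for j from 0 to 2.
= 24 + (-72) + 36 = -12.

-12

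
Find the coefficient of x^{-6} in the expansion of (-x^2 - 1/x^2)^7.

-21

General term: C(7,j)·(-x^2)^j·(-1/x^2)^(7-j), with x-exponent 2j − 2(7−j) = 4j − 14.
Set 4j − 14 = -6: j = 2.
C(7,2) = 21; (-1)^2 = 1; (-1)^5 = -1.
Coefficient = 21 · 1 · (-1) = -21.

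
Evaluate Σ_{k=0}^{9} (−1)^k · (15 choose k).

-2002

The partial alternating sum Σ_{k=0}^{9} (−1)^k C(15,k) = (−1)^9 C(14,9) = -2002.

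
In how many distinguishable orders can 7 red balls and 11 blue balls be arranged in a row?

31824

Choose positions for the red balls: C(18,7) = 31824.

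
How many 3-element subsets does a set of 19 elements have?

969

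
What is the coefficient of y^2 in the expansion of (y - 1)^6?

15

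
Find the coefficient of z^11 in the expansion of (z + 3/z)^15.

General term: C(15,j)·(z)^j·(3/z)^(15-j), with z-exponent 1j − 1(15−j) = 2j − 15.
Set 2j − 15 = 11: j = 13.
C(15,13) = 105; 1^13 = 1; 3^2 = 9.
Coefficient = 105 · 1 · 9 = 945.

945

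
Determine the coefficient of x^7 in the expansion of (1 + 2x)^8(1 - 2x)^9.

7168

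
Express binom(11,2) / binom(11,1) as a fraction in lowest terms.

5

C(n,k+1)/C(n,k) = (n−k)/(k+1) = (11−1)/(1+1) = 10/2 = 5.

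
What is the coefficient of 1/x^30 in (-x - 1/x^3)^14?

364

General term: C(14,j)·(-x)^j·(-1/x^3)^(14-j), with x-exponent 1j − 3(14−j) = 4j − 42.
Set 4j − 42 = -30: j = 3.
C(14,3) = 364; (-1)^3 = -1; (-1)^11 = -1.
Coefficient = 364 · (-1) · (-1) = 364.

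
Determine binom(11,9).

C(11,9) = C(11,2) by symmetry.
C(11,2) = (11·10) / 2! = 110 / 2 = 55.

55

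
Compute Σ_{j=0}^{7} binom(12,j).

3302

1 + 12 + 66 + 220 + 495 + 792 + 924 + 792 = 3302.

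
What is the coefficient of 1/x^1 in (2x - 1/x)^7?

General term: C(7,j)·(2x)^j·(-1/x)^(7-j), with x-exponent 1j − 1(7−j) = 2j − 7.
Set 2j − 7 = -1: j = 3.
C(7,3) = 35; 2^3 = 8; (-1)^4 = 1.
Coefficient = 35 · 8 · 1 = 280.

280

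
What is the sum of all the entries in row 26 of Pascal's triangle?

67108864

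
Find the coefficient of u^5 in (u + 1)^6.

The general term is C(6,j)·(u)^j·(1)^(6-j); the u^5 term has j = 5.
C(6,5) = 6.
Coefficient = C(6,5) = 6.

6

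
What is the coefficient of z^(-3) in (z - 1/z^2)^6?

-20

General term: C(6,j)·(z)^j·(-1/z^2)^(6-j), with z-exponent 1j − 2(6−j) = 3j − 12.
Set 3j − 12 = -3: j = 3.
C(6,3) = 20; 1^3 = 1; (-1)^3 = -1.
Coefficient = 20 · 1 · (-1) = -20.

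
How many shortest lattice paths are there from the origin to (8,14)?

319770

Each path is a sequence of 22 steps with 8 rights: C(22,8) = 319770.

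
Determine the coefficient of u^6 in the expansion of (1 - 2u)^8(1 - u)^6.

40081

Coefficient of u^6 = Σ_{j} C(8,j)·(-2)^j·C(6,6-j)·(-1)^(6-j) for j from 0 to 6.
= 1 + 96 + 1680 + 8960 + 16800 + 10752 + 1792 = 40081.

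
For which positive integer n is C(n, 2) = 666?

37

n(n−1)/2 = 666 ⇒ n(n−1) = 1332. Since 37·36 = 1332, n = 37.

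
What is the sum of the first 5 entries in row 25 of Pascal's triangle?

15276

1 + 25 + 300 + 2300 + 12650 = 15276.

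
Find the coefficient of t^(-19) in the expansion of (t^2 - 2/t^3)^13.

-366080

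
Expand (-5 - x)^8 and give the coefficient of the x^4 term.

The general term is C(8,j)·(-5)^j·(-x)^(8-j); the x^4 term has j = 4.
C(8,4) = 70.
Coefficient = C(8,4) · (-5)^4 = 70 · 625 = 43750.

43750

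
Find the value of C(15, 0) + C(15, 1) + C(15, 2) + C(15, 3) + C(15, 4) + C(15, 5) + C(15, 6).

9949

1 + 15 + 105 + 455 + 1365 + 3003 + 5005 = 9949.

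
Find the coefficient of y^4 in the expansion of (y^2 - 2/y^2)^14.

192192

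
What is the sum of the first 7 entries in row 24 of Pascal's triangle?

190051

1 + 24 + 276 + 2024 + 10626 + 42504 + 134596 = 190051.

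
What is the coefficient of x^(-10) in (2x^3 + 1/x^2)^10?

General term: C(10,j)·(2x^3)^j·(1/x^2)^(10-j), with x-exponent 3j − 2(10−j) = 5j − 20.
Set 5j − 20 = -10: j = 2.
C(10,2) = 45; 2^2 = 4; 1^8 = 1.
Coefficient = 45 · 4 · 1 = 180.

180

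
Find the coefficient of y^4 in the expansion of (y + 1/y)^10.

General term: C(10,j)·(y)^j·(1/y)^(10-j), with y-exponent 1j − 1(10−j) = 2j − 10.
Set 2j − 10 = 4: j = 7.
C(10,7) = 120; 1^7 = 1; 1^3 = 1.
Coefficient = 120 · 1 · 1 = 120.

120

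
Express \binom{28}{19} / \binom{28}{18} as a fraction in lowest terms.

C(n,k+1)/C(n,k) = (n−k)/(k+1) = (28−18)/(18+1) = 10/19.

10/19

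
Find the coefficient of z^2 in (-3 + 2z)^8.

The general term is C(8,j)·(-3)^j·(2z)^(8-j); the z^2 term has j = 6.
C(8,6) = 28.
Coefficient = C(8,6) · (-3)^6 · 2^2 = 28 · 729 · 4 = 81648.

81648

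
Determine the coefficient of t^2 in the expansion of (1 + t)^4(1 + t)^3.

Coefficient of t^2 = Σ_{j} C(4,j)·C(3,2-j) for j from 0 to 2.
= 3 + 12 + 6 = 21.

21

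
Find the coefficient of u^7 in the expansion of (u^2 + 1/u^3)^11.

165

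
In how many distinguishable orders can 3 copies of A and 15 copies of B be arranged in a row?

816

Choose positions for the A's: C(18,3) = 816.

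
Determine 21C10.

352716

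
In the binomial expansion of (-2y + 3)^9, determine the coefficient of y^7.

The general term is C(9,j)·(-2y)^j·(3)^(9-j); the y^7 term has j = 7.
C(9,7) = 36.
Coefficient = C(9,7) · (-2)^7 · 3^2 = 36 · (-128) · 9 = -41472.

-41472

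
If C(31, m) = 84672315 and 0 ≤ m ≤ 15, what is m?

11

C(31,m) increases on 0 ≤ m ≤ 15. C(31,10) = 44352165 and C(31,11) = 84672315, so m = 11.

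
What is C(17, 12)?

6188

C(17,12) = C(17,5) by symmetry.
C(17,5) = (17·16·15·14·13) / 5! = 742560 / 120 = 6188.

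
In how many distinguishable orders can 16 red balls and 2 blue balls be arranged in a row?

153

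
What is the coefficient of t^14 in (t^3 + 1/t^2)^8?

28

General term: C(8,j)·(t^3)^j·(1/t^2)^(8-j), with t-exponent 3j − 2(8−j) = 5j − 16.
Set 5j − 16 = 14: j = 6.
C(8,6) = 28; 1^6 = 1; 1^2 = 1.
Coefficient = 28 · 1 · 1 = 28.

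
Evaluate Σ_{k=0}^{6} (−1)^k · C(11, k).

The partial alternating sum Σ_{k=0}^{6} (−1)^k C(11,k) = (−1)^6 C(10,6) = 210.

210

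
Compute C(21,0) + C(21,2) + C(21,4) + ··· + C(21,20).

1048576

Half of (1+1)^21 + (1−1)^21 gives the even-index sum: 2^20 = 1048576.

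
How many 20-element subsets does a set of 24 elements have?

10626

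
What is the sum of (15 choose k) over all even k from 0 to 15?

16384

Even-k terms of row 15 sum to 2^14 = 16384.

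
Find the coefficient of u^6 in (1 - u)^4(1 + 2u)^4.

-8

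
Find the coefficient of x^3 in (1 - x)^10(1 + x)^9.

9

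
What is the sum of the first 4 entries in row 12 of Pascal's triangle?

1 + 12 + 66 + 220 = 299.

299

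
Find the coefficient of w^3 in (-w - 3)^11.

-1082565

The general term is C(11,j)·(-w)^j·(-3)^(11-j); the w^3 term has j = 3.
C(11,3) = 165.
Coefficient = C(11,3) · (-1)^3 · (-3)^8 = 165 · (-1) · 6561 = -1082565.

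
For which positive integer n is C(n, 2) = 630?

36

n(n−1)/2 = 630 ⇒ n(n−1) = 1260. Since 36·35 = 1260, n = 36.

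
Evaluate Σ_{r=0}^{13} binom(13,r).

8192

The entries of row 13 sum to 2^13 = 8192.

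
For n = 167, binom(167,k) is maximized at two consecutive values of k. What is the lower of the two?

For odd n = 167, C(167,k) peaks at k = (n−1)/2 and (n+1)/2; the lower is 83.

83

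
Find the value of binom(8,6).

C(8,6) = C(8,2) by symmetry.
C(8,2) = (8·7) / 2! = 56 / 2 = 28.

28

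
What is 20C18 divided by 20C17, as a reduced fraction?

C(n,k+1)/C(n,k) = (n−k)/(k+1) = (20−17)/(17+1) = 3/18 = 1/6.

1/6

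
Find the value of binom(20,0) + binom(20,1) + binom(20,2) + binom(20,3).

1351

1 + 20 + 190 + 1140 = 1351.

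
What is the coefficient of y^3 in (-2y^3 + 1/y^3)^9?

-4032

General term: C(9,j)·(-2y^3)^j·(1/y^3)^(9-j), with y-exponent 3j − 3(9−j) = 6j − 27.
Set 6j − 27 = 3: j = 5.
C(9,5) = 126; (-2)^5 = -32; 1^4 = 1.
Coefficient = 126 · (-32) · 1 = -4032.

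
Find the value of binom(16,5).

C(16,5) = (16·15·14·13·12) / 5! = 524160 / 120 = 4368.

4368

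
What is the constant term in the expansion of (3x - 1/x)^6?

-540

General term: C(6,j)·(3x)^j·(-1/x)^(6-j), with x-exponent 1j − 1(6−j) = 2j − 6.
Set 2j − 6 = 0: j = 3.
C(6,3) = 20; 3^3 = 27; (-1)^3 = -1.
Coefficient = 20 · 27 · (-1) = -540.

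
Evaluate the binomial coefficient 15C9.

5005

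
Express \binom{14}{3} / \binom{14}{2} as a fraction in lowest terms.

C(n,k+1)/C(n,k) = (n−k)/(k+1) = (14−2)/(2+1) = 12/3 = 4.

4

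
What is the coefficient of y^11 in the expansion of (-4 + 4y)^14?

The general term is C(14,j)·(-4)^j·(4y)^(14-j); the y^11 term has j = 3.
C(14,3) = 364.
Coefficient = C(14,3) · (-4)^3 · 4^11 = 364 · (-64) · 4194304 = -97710505984.

-97710505984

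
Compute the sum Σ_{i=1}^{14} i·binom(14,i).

114688

Since i·C(14,i) = 14·C(13,i−1), the sum is 14·2^13 = 14·8192 = 114688.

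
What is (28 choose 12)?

30421755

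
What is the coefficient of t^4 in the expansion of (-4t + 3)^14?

The general term is C(14,j)·(-4t)^j·(3)^(14-j); the t^4 term has j = 4.
C(14,4) = 1001.
Coefficient = C(14,4) · (-4)^4 · 3^10 = 1001 · 256 · 59049 = 15131660544.

15131660544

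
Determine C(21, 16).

20349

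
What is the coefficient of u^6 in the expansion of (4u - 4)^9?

The general term is C(9,j)·(4u)^j·(-4)^(9-j); the u^6 term has j = 6.
C(9,6) = 84.
Coefficient = C(9,6) · 4^6 · (-4)^3 = 84 · 4096 · (-64) = -22020096.

-22020096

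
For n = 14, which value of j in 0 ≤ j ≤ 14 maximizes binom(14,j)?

C(14,j) is maximized at j = 14/2 = 7.

7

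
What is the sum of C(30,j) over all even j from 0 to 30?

Half of (1+1)^30 + (1−1)^30 gives the even-index sum: 2^29 = 536870912.

536870912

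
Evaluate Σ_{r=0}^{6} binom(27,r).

1 + 27 + 351 + 2925 + 17550 + 80730 + 296010 = 397594.

397594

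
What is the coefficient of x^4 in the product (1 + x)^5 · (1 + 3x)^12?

76100

Coefficient of x^4 = Σ_{j} C(5,j)·1^j·C(12,4-j)·3^(4-j) for j from 0 to 4.
= 40095 + 29700 + 5940 + 360 + 5 = 76100.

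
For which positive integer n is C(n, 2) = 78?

13

n(n−1)/2 = 78 ⇒ n(n−1) = 156. Since 13·12 = 156, n = 13.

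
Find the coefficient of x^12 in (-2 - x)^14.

364

The general term is C(14,j)·(-2)^j·(-x)^(14-j); the x^12 term has j = 2.
C(14,2) = 91.
Coefficient = C(14,2) · (-2)^2 = 91 · 4 = 364.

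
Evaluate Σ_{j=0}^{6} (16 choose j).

1 + 16 + 120 + 560 + 1820 + 4368 + 8008 = 14893.

14893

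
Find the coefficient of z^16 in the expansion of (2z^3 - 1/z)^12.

General term: C(12,j)·(2z^3)^j·(-1/z)^(12-j), with z-exponent 3j − 1(12−j) = 4j − 12.
Set 4j − 12 = 16: j = 7.
C(12,7) = 792; 2^7 = 128; (-1)^5 = -1.
Coefficient = 792 · 128 · (-1) = -101376.

-101376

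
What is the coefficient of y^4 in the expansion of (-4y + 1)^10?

53760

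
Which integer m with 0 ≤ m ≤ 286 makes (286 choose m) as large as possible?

143

C(286,m) is maximized at m = 286/2 = 143.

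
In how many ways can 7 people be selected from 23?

This is C(23,7) = 245157.

245157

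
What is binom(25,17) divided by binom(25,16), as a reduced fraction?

9/17

C(n,k+1)/C(n,k) = (n−k)/(k+1) = (25−16)/(16+1) = 9/17.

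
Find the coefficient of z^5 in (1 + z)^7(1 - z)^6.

15

Coefficient of z^5 = Σ_{j} C(7,j)·1^j·C(6,5-j)·(-1)^(5-j) for j from 0 to 5.
= (-6) + 105 + (-420) + 525 + (-210) + 21 = 15.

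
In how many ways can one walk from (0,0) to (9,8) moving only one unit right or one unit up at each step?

Each path is a sequence of 17 steps with 9 rights: C(17,9) = 24310.

24310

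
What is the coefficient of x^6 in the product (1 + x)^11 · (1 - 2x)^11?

2442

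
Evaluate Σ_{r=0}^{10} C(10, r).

1024

Setting x = 1 in (1+x)^10 gives Σ C(10,r) = 2^10 = 1024.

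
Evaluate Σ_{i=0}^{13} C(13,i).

The entries of row 13 sum to 2^13 = 8192.

8192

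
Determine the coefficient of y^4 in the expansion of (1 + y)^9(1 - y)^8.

28

Coefficient of y^4 = Σ_{j} C(9,j)·1^j·C(8,4-j)·(-1)^(4-j) for j from 0 to 4.
= 70 + (-504) + 1008 + (-672) + 126 = 28.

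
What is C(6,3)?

C(6,3) = (6·5·4) / 3! = 120 / 6 = 20.

20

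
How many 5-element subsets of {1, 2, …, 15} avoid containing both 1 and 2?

2717

All 5-subsets: C(15,5) = 3003. Those containing both fixed elements: C(13,3) = 286.
3003 − 286 = 2717.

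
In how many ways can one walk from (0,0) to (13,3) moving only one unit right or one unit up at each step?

Each path is a sequence of 16 steps with 13 rights: C(16,13) = 560.

560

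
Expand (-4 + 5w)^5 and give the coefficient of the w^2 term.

The general term is C(5,j)·(-4)^j·(5w)^(5-j); the w^2 term has j = 3.
C(5,3) = 10.
Coefficient = C(5,3) · (-4)^3 · 5^2 = 10 · (-64) · 25 = -16000.

-16000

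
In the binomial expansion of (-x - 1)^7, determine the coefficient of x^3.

The general term is C(7,j)·(-x)^j·(-1)^(7-j); the x^3 term has j = 3.
C(7,3) = 35.
Coefficient = C(7,3) · (-1)^3 = 35 · (-1) = -35.

-35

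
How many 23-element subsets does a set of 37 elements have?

6107086800

C(37,23) = C(37,14) by symmetry.
C(37,14) = (37·36·35·34·33·32·31·30·29·28·27·26·25·24) / 14! = 532405391434076160000 / 87178291200 = 6107086800.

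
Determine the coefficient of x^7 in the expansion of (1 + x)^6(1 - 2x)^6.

Coefficient of x^7 = Σ_{j} C(6,j)·1^j·C(6,7-j)·(-2)^(7-j) for j from 1 to 6.
= 384 + (-2880) + 4800 + (-2400) + 360 + (-12) = 252.

252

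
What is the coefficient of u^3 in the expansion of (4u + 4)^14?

The general term is C(14,j)·(4u)^j·(4)^(14-j); the u^3 term has j = 3.
C(14,3) = 364.
Coefficient = C(14,3) · 4^3 · 4^11 = 364 · 64 · 4194304 = 97710505984.

97710505984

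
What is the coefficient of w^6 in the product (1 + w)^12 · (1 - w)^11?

-165

Coefficient of w^6 = Σ_{j} C(12,j)·1^j·C(11,6-j)·(-1)^(6-j) for j from 0 to 6.
= 462 + (-5544) + 21780 + (-36300) + 27225 + (-8712) + 924 = -165.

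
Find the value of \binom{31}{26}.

169911

C(31,26) = C(31,5) by symmetry.
C(31,5) = (31·30·29·28·27) / 5! = 20389320 / 120 = 169911.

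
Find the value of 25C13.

5200300

C(25,13) = C(25,12) by symmetry.
C(25,12) = (25·24·23·22·21·20·19·18·17·16·15·14) / 12! = 2490952020480000 / 479001600 = 5200300.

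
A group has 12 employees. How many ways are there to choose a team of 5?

This is C(12,5) = 792.

792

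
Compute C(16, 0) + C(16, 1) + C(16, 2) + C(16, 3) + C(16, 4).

1 + 16 + 120 + 560 + 1820 = 2517.

2517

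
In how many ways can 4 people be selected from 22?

This is C(22,4) = 7315.

7315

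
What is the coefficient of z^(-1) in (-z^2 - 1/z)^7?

General term: C(7,j)·(-z^2)^j·(-1/z)^(7-j), with z-exponent 2j − 1(7−j) = 3j − 7.
Set 3j − 7 = -1: j = 2.
C(7,2) = 21; (-1)^2 = 1; (-1)^5 = -1.
Coefficient = 21 · 1 · (-1) = -21.

-21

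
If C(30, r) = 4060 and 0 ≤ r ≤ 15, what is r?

3

C(30,r) increases on 0 ≤ r ≤ 15. C(30,2) = 435 and C(30,3) = 4060, so r = 3.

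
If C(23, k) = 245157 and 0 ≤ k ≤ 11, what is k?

7

C(23,k) increases on 0 ≤ k ≤ 11. C(23,6) = 100947 and C(23,7) = 245157, so k = 7.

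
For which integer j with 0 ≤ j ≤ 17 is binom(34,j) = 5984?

3

C(34,j) increases on 0 ≤ j ≤ 17. C(34,2) = 561 and C(34,3) = 5984, so j = 3.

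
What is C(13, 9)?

715

C(13,9) = C(13,4) by symmetry.
C(13,4) = (13·12·11·10) / 4! = 17160 / 24 = 715.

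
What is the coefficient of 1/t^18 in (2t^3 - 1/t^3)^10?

180

General term: C(10,j)·(2t^3)^j·(-1/t^3)^(10-j), with t-exponent 3j − 3(10−j) = 6j − 30.
Set 6j − 30 = -18: j = 2.
C(10,2) = 45; 2^2 = 4; (-1)^8 = 1.
Coefficient = 45 · 4 · 1 = 180.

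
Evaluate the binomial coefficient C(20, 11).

C(20,11) = C(20,9) by symmetry.
C(20,9) = (20·19·18·17·16·15·14·13·12) / 9! = 60949324800 / 362880 = 167960.

167960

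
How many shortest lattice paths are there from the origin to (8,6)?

3003

Each path is a sequence of 14 steps with 8 rights: C(14,8) = 3003.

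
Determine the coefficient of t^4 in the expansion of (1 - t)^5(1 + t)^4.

Coefficient of t^4 = Σ_{j} C(5,j)·(-1)^j·C(4,4-j)·1^(4-j) for j from 0 to 4.
= 1 + (-20) + 60 + (-40) + 5 = 6.

6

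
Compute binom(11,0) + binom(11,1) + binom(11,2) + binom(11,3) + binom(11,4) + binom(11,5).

1 + 11 + 55 + 165 + 330 + 462 = 1024.

1024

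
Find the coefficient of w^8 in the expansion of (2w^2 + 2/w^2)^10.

122880

General term: C(10,j)·(2w^2)^j·(2/w^2)^(10-j), with w-exponent 2j − 2(10−j) = 4j − 20.
Set 4j − 20 = 8: j = 7.
C(10,7) = 120; 2^7 = 128; 2^3 = 8.
Coefficient = 120 · 128 · 8 = 122880.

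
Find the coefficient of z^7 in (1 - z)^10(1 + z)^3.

Coefficient of z^7 = Σ_{j} C(10,j)·(-1)^j·C(3,7-j)·1^(7-j) for j from 4 to 7.
= 210 + (-756) + 630 + (-120) = -36.

-36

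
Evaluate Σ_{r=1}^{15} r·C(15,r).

Since r·C(15,r) = 15·C(14,r−1), the sum is 15·2^14 = 15·16384 = 245760.

245760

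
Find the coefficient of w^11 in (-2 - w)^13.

The general term is C(13,j)·(-2)^j·(-w)^(13-j); the w^11 term has j = 2.
C(13,2) = 78.
Coefficient = C(13,2) · (-2)^2 · (-1)^11 = 78 · 4 · (-1) = -312.

-312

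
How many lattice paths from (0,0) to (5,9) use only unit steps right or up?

2002

Each path is a sequence of 14 steps with 5 rights: C(14,5) = 2002.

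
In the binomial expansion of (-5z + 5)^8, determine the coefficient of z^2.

The general term is C(8,j)·(-5z)^j·(5)^(8-j); the z^2 term has j = 2.
C(8,2) = 28.
Coefficient = C(8,2) · (-5)^2 · 5^6 = 28 · 25 · 15625 = 10937500.

10937500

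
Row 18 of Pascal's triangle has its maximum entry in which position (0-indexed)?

9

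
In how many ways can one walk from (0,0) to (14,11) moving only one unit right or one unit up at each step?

4457400

Each path is a sequence of 25 steps with 14 rights: C(25,14) = 4457400.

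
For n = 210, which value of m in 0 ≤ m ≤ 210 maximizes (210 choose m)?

105

C(210,m) is maximized at m = 210/2 = 105.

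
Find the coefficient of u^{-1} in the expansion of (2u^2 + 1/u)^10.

960

General term: C(10,j)·(2u^2)^j·(1/u)^(10-j), with u-exponent 2j − 1(10−j) = 3j − 10.
Set 3j − 10 = -1: j = 3.
C(10,3) = 120; 2^3 = 8; 1^7 = 1.
Coefficient = 120 · 8 · 1 = 960.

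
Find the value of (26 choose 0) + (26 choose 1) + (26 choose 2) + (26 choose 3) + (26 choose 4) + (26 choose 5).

83682

1 + 26 + 325 + 2600 + 14950 + 65780 = 83682.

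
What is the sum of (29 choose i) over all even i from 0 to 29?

Even-i terms of row 29 sum to 2^28 = 268435456.

268435456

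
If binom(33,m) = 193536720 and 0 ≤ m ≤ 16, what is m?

C(33,m) increases on 0 ≤ m ≤ 16. C(33,10) = 92561040 and C(33,11) = 193536720, so m = 11.

11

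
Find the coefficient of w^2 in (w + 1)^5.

10

The general term is C(5,j)·(w)^j·(1)^(5-j); the w^2 term has j = 2.
C(5,2) = 10.
Coefficient = C(5,2) = 10.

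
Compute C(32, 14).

471435600

C(32,14) = (32·31·30·29·28·27·26·25·24·23·22·21·20·19) / 14! = 41098950018846720000 / 87178291200 = 471435600.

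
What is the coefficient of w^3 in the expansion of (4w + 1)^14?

The general term is C(14,j)·(4w)^j·(1)^(14-j); the w^3 term has j = 3.
C(14,3) = 364.
Coefficient = C(14,3) · 4^3 = 364 · 64 = 23296.

23296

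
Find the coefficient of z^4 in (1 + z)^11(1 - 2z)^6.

Coefficient of z^4 = Σ_{j} C(11,j)·1^j·C(6,4-j)·(-2)^(4-j) for j from 0 to 4.
= 240 + (-1760) + 3300 + (-1980) + 330 = 130.

130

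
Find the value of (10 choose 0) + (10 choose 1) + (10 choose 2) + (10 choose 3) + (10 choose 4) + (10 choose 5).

1 + 10 + 45 + 120 + 210 + 252 = 638.

638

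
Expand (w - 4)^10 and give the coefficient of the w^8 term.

The general term is C(10,j)·(w)^j·(-4)^(10-j); the w^8 term has j = 8.
C(10,8) = 45.
Coefficient = C(10,8) · (-4)^2 = 45 · 16 = 720.

720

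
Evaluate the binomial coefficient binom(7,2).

21

C(7,2) = (7·6) / 2! = 42 / 2 = 21.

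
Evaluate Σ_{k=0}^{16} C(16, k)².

601080390

By Vandermonde's identity, Σ C(16,k)² = C(32,16) = 601080390.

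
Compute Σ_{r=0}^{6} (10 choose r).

848

1 + 10 + 45 + 120 + 210 + 252 + 210 = 848.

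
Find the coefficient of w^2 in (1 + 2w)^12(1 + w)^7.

Coefficient of w^2 = Σ_{j} C(12,j)·2^j·C(7,2-j)·1^(2-j) for j from 0 to 2.
= 21 + 168 + 264 = 453.

453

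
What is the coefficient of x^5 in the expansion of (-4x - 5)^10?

The general term is C(10,j)·(-4x)^j·(-5)^(10-j); the x^5 term has j = 5.
C(10,5) = 252.
Coefficient = C(10,5) · (-4)^5 · (-5)^5 = 252 · (-1024) · (-3125) = 806400000.

806400000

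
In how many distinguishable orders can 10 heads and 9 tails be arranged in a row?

92378

Choose positions for the heads: C(19,10) = 92378.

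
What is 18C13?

C(18,13) = C(18,5) by symmetry.
C(18,5) = (18·17·16·15·14) / 5! = 1028160 / 120 = 8568.

8568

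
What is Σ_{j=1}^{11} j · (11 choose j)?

11264

Since j·C(11,j) = 11·C(10,j−1), the sum is 11·2^10 = 11·1024 = 11264.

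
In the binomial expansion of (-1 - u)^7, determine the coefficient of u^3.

-35

The general term is C(7,j)·(-1)^j·(-u)^(7-j); the u^3 term has j = 4.
C(7,4) = 35.
Coefficient = C(7,4) · (-1)^3 = 35 · (-1) = -35.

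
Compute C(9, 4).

126

C(9,4) = (9·8·7·6) / 4! = 3024 / 24 = 126.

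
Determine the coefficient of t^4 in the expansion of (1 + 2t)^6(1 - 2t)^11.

Coefficient of t^4 = Σ_{j} C(6,j)·2^j·C(11,4-j)·(-2)^(4-j) for j from 0 to 4.
= 5280 + (-15840) + 13200 + (-3520) + 240 = -640.

-640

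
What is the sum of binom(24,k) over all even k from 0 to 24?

Even-k terms of row 24 sum to 2^23 = 8388608.

8388608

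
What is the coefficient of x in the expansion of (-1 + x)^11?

11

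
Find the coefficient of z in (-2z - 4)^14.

1879048192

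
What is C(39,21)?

62359143990

C(39,21) = C(39,18) by symmetry.
C(39,18) = (39·38·37·36·35·34·33·32·31·30·29·28·27·26·25·24·23·22) / 18! = 399246543793282239774720000 / 6402373705728000 = 62359143990.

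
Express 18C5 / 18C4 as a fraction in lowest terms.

14/5

C(n,k+1)/C(n,k) = (n−k)/(k+1) = (18−4)/(4+1) = 14/5.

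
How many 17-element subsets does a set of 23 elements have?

100947

C(23,17) = C(23,6) by symmetry.
C(23,6) = (23·22·21·20·19·18) / 6! = 72681840 / 720 = 100947.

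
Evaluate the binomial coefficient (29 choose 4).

C(29,4) = (29·28·27·26) / 4! = 570024 / 24 = 23751.

23751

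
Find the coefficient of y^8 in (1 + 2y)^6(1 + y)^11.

220165

Coefficient of y^8 = Σ_{j} C(6,j)·2^j·C(11,8-j)·1^(8-j) for j from 0 to 6.
= 165 + 3960 + 27720 + 73920 + 79200 + 31680 + 3520 = 220165.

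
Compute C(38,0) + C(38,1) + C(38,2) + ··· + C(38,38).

Setting x = 1 in (1+x)^38 gives Σ C(38,j) = 2^38 = 274877906944.

274877906944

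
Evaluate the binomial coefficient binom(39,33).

3262623

C(39,33) = C(39,6) by symmetry.
C(39,6) = (39·38·37·36·35·34) / 6! = 2349088560 / 720 = 3262623.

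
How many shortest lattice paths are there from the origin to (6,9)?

Each path is a sequence of 15 steps with 6 rights: C(15,6) = 5005.

5005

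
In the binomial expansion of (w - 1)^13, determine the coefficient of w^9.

The general term is C(13,j)·(w)^j·(-1)^(13-j); the w^9 term has j = 9.
C(13,9) = 715.
Coefficient = C(13,9) = 715.

715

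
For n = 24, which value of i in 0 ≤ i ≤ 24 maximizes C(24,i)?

12

C(24,i) is maximized at i = 24/2 = 12.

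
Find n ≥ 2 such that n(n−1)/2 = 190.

20

n(n−1)/2 = 190 ⇒ n(n−1) = 380. Since 20·19 = 380, n = 20.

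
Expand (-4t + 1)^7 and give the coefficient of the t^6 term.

28672

The general term is C(7,j)·(-4t)^j·(1)^(7-j); the t^6 term has j = 6.
C(7,6) = 7.
Coefficient = C(7,6) · (-4)^6 = 7 · 4096 = 28672.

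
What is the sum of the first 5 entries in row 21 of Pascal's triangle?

7547

1 + 21 + 210 + 1330 + 5985 = 7547.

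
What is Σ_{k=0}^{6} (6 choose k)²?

By Vandermonde's identity, Σ C(6,k)² = C(12,6) = 924.

924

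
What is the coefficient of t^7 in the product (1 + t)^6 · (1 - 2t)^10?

-1820

Coefficient of t^7 = Σ_{j} C(6,j)·1^j·C(10,7-j)·(-2)^(7-j) for j from 0 to 6.
= (-15360) + 80640 + (-120960) + 67200 + (-14400) + 1080 + (-20) = -1820.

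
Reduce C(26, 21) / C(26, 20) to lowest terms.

2/7

C(n,k+1)/C(n,k) = (n−k)/(k+1) = (26−20)/(20+1) = 6/21 = 2/7.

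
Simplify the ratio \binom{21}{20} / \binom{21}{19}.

C(n,k+1)/C(n,k) = (n−k)/(k+1) = (21−19)/(19+1) = 2/20 = 1/10.

1/10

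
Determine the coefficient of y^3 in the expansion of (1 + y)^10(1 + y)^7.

(1 + y)^10(1 + y)^7 = (1 + y)^17, so the coefficient of y^3 is C(17,3)·1^3 = 680·1 = 680.

680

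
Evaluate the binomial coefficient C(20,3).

C(20,3) = (20·19·18) / 3! = 6840 / 6 = 1140.

1140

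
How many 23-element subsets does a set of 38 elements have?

15471286560

C(38,23) = C(38,15) by symmetry.
C(38,15) = (38·37·36·35·34·33·32·31·30·29·28·27·26·25·24) / 15! = 20231404874494894080000 / 1307674368000 = 15471286560.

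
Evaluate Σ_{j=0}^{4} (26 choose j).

1 + 26 + 325 + 2600 + 14950 = 17902.

17902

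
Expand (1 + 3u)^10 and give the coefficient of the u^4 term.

The general term is C(10,j)·(1)^j·(3u)^(10-j); the u^4 term has j = 6.
C(10,6) = 210.
Coefficient = C(10,6) · 3^4 = 210 · 81 = 17010.

17010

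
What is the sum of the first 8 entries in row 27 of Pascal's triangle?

1 + 27 + 351 + 2925 + 17550 + 80730 + 296010 + 888030 = 1285624.

1285624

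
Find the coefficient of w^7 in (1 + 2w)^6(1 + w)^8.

34232

Coefficient of w^7 = Σ_{j} C(6,j)·2^j·C(8,7-j)·1^(7-j) for j from 0 to 6.
= 8 + 336 + 3360 + 11200 + 13440 + 5376 + 512 = 34232.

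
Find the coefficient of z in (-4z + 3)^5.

-1620

The general term is C(5,j)·(-4z)^j·(3)^(5-j); the z^1 term has j = 1.
C(5,1) = 5.
Coefficient = C(5,1) · (-4)^1 · 3^4 = 5 · (-4) · 81 = -1620.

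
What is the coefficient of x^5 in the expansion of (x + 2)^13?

329472

The general term is C(13,j)·(x)^j·(2)^(13-j); the x^5 term has j = 5.
C(13,5) = 1287.
Coefficient = C(13,5) · 2^8 = 1287 · 256 = 329472.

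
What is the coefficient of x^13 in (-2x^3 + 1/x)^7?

General term: C(7,j)·(-2x^3)^j·(1/x)^(7-j), with x-exponent 3j − 1(7−j) = 4j − 7.
Set 4j − 7 = 13: j = 5.
C(7,5) = 21; (-2)^5 = -32; 1^2 = 1.
Coefficient = 21 · (-32) · 1 = -672.

-672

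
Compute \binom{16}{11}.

C(16,11) = C(16,5) by symmetry.
C(16,5) = (16·15·14·13·12) / 5! = 524160 / 120 = 4368.

4368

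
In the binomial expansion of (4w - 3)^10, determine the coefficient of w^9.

The general term is C(10,j)·(4w)^j·(-3)^(10-j); the w^9 term has j = 9.
C(10,9) = 10.
Coefficient = C(10,9) · 4^9 · (-3)^1 = 10 · 262144 · (-3) = -7864320.

-7864320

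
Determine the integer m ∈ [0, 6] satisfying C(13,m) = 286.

3

C(13,m) increases on 0 ≤ m ≤ 6. C(13,2) = 78 and C(13,3) = 286, so m = 3.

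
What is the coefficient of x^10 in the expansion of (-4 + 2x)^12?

The general term is C(12,j)·(-4)^j·(2x)^(12-j); the x^10 term has j = 2.
C(12,2) = 66.
Coefficient = C(12,2) · (-4)^2 · 2^10 = 66 · 16 · 1024 = 1081344.

1081344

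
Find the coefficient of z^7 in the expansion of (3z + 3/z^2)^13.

124357194

General term: C(13,j)·(3z)^j·(3/z^2)^(13-j), with z-exponent 1j − 2(13−j) = 3j − 26.
Set 3j − 26 = 7: j = 11.
C(13,11) = 78; 3^11 = 177147; 3^2 = 9.
Coefficient = 78 · 177147 · 9 = 124357194.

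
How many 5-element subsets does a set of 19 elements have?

11628

C(19,5) = (19·18·17·16·15) / 5! = 1395360 / 120 = 11628.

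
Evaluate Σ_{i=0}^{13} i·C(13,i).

53248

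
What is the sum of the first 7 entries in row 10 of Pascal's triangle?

848

1 + 10 + 45 + 120 + 210 + 252 + 210 = 848.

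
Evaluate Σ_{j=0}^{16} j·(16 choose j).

Since j·C(16,j) = 16·C(15,j−1), the sum is 16·2^15 = 16·32768 = 524288.

524288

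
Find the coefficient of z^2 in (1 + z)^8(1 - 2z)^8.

Coefficient of z^2 = Σ_{j} C(8,j)·1^j·C(8,2-j)·(-2)^(2-j) for j from 0 to 2.
= 112 + (-128) + 28 = 12.

12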